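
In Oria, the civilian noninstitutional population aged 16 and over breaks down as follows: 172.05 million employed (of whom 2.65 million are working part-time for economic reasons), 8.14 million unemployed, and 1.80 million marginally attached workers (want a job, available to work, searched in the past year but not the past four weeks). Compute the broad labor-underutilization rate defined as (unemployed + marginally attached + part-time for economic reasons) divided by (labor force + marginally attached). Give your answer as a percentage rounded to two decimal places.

Broad underutilization rate ≈ 6.92%.

Labor force = 172.05 + 8.14 = 180.19 million.
Numerator = 8.14 + 1.80 + 2.65 = 12.59 million.
Denominator = 180.19 + 1.80 = 181.99 million.
Broad rate = 12.59 / 181.99 = 6.92%.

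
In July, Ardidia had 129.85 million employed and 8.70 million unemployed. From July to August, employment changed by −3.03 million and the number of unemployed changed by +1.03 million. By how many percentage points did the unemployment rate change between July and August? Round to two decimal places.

The unemployment rate changed by +0.85 percentage points.

July: labor force = 129.85 + 8.70 = 138.55; u = 8.70/138.55 = 6.28%.
August: labor force = 126.82 + 9.73 = 136.55; u = 9.73/136.55 = 7.13%.
Change = 7.13% − 6.28% = +0.85 pp.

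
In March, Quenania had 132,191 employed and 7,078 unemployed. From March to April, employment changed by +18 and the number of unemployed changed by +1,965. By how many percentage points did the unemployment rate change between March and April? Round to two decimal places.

The unemployment rate changed by +1.32 percentage points.

March: labor force = 132,191 + 7,078 = 139,269; u = 7,078/139,269 = 5.08%.
April: labor force = 132,209 + 9,043 = 141,252; u = 9,043/141,252 = 6.40%.
Change = 6.40% − 5.08% = +1.32 pp.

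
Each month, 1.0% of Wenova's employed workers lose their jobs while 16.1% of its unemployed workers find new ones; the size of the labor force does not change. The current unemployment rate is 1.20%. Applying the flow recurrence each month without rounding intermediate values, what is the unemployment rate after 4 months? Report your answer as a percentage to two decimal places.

With a fixed labor force, u_{t+1} = u_t + s·(1−u_t) − f·u_t = u_t·(1−s−f) + s.
Here 1−s−f = 0.829 and s = 0.010.
u_1 = 0.012000 × 0.829 + 0.010 = 0.019948.
u_2 = 0.019948 × 0.829 + 0.010 = 0.026537.
u_3 = 0.026537 × 0.829 + 0.010 = 0.031999.
u_4 = 0.031999 × 0.829 + 0.010 = 0.036527.

Unemployment rate after four months ≈ 3.65%.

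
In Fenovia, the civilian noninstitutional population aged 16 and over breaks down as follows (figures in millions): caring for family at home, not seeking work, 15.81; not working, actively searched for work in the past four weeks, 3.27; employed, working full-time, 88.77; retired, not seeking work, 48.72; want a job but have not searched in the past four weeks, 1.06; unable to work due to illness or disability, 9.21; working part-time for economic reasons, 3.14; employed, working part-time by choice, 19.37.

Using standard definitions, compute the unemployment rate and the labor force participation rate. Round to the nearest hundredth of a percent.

Employed = 88.77 + 3.14 + 19.37 = 111.28 million (anyone who worked, including part-time for economic reasons, counts as employed).
Unemployed = 3.27 million.
Labor force = 111.28 + 3.27 = 114.55 million.
Not in labor force = 15.81 + 48.72 + 1.06 + 9.21 = 74.80 million (those not working and not actively searching are outside the labor force — including those who want a job but have given up searching).
Civilian working-age population = 114.55 + 74.80 = 189.35 million.
Unemployment rate = 3.27 / 114.55 = 2.85%.
Labor force participation rate = 114.55 / 189.35 = 60.50%.

Unemployment rate ≈ 2.85%; labor force participation rate ≈ 60.50%.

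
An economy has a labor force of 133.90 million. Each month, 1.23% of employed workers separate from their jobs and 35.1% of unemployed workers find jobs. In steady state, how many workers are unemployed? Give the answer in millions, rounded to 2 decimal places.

About 4.53 million are unemployed in steady state.

Steady-state unemployment rate u* = s/(s+f) = 1.23/(1.23+35.1) = 0.033856.
Unemployed = u* × labor force = 0.033856 × 133.90 ≈ 4.53 million.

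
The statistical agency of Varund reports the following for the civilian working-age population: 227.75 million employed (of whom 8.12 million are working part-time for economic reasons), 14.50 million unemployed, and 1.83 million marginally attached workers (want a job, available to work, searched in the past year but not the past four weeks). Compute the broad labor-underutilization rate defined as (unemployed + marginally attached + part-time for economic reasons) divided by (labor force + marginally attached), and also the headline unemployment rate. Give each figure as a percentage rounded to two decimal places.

Labor force = 227.75 + 14.50 = 242.25 million.
Numerator = 14.50 + 1.83 + 8.12 = 24.45 million.
Denominator = 242.25 + 1.83 = 244.08 million.
Broad rate = 24.45 / 244.08 = 10.02%.
Headline unemployment rate = 14.50 / 242.25 = 5.99%.

Broad underutilization rate ≈ 10.02%; headline unemployment rate ≈ 5.99%.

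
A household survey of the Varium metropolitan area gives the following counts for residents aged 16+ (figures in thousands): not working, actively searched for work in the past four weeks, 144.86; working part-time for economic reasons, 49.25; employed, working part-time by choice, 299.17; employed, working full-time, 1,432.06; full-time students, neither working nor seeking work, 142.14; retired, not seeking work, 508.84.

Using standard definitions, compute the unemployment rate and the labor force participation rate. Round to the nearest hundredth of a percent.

Unemployment rate ≈ 7.52%; labor force participation rate ≈ 74.73%.

Employed = 49.25 + 299.17 + 1,432.06 = 1,780.48 thousand (anyone who worked, including part-time for economic reasons, counts as employed).
Unemployed = 144.86 thousand.
Labor force = 1,780.48 + 144.86 = 1,925.34 thousand.
Not in labor force = 142.14 + 508.84 = 650.98 thousand (those not working and not actively searching are outside the labor force).
Civilian working-age population = 1,925.34 + 650.98 = 2,576.32 thousand.
Unemployment rate = 144.86 / 1,925.34 = 7.52%.
Labor force participation rate = 1,925.34 / 2,576.32 = 74.73%.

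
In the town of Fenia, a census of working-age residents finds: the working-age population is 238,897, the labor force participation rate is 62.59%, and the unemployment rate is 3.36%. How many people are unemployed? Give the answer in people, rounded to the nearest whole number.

Labor force = 0.6259 × 238,897 = 149,526.
Unemployed = 0.0336 × 149,526 ≈ 5,024.

About 5,024 are unemployed.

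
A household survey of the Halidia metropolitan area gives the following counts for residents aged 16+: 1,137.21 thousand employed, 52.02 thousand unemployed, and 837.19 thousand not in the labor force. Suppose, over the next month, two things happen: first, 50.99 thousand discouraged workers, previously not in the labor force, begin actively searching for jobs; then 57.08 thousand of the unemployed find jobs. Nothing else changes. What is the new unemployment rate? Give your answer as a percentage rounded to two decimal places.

New unemployment rate ≈ 3.70%.

Initially, labor force = 1,137.21 + 52.02 = 1,189.23 thousand, so u = 52.02/1,189.23 = 4.37%.
After the first change, unemployed and labor force both rise by 50.99 → E = 1,137.21, U = 103.01, labor force = 1,240.22 thousand.
After the second change, unemployed falls and employed rises by 57.08; labor force unchanged → E = 1,194.29, U = 45.93, labor force = 1,240.22 thousand.
New unemployment rate = 45.93 / 1,240.22 = 3.70%.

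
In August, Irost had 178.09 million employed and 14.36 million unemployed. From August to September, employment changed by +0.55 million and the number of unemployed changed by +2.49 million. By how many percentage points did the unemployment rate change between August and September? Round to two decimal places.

August: labor force = 178.09 + 14.36 = 192.45; u = 14.36/192.45 = 7.46%.
September: labor force = 178.64 + 16.85 = 195.49; u = 16.85/195.49 = 8.62%.
Change = 8.62% − 7.46% = +1.16 pp.

The unemployment rate changed by +1.16 percentage points.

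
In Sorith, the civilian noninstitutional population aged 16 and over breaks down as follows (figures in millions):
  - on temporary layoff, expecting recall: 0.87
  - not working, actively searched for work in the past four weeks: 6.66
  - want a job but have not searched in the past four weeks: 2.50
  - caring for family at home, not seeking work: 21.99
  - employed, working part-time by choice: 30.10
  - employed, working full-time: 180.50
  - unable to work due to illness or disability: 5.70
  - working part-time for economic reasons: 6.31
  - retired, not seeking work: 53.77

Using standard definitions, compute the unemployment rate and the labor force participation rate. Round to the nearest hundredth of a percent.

Unemployment rate ≈ 3.36%; labor force participation rate ≈ 72.78%.

Employed = 30.10 + 180.50 + 6.31 = 216.91 million (anyone who worked, including part-time for economic reasons, counts as employed).
Unemployed = 0.87 + 6.66 = 7.53 million (jobless and actively searching, or on temporary layoff).
Labor force = 216.91 + 7.53 = 224.44 million.
Not in labor force = 2.50 + 21.99 + 5.70 + 53.77 = 83.96 million (those not working and not actively searching are outside the labor force — including those who want a job but have given up searching).
Civilian working-age population = 224.44 + 83.96 = 308.40 million.
Unemployment rate = 7.53 / 224.44 = 3.36%.
Labor force participation rate = 224.44 / 308.40 = 72.78%.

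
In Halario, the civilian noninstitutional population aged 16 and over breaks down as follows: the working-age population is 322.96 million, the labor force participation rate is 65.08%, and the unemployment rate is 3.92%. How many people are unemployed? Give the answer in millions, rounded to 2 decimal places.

Labor force = 0.6508 × 322.96 = 210.18 million.
Unemployed = 0.0392 × 210.18 ≈ 8.24 million.

About 8.24 million are unemployed.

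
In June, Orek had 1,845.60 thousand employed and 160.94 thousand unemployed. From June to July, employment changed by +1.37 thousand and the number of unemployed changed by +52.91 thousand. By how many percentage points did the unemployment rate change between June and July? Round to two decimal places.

The unemployment rate changed by +2.36 percentage points.

June: labor force = 1,845.60 + 160.94 = 2,006.54; u = 160.94/2,006.54 = 8.02%.
July: labor force = 1,846.97 + 213.85 = 2,060.82; u = 213.85/2,060.82 = 10.38%.
Change = 10.38% − 8.02% = +2.36 pp.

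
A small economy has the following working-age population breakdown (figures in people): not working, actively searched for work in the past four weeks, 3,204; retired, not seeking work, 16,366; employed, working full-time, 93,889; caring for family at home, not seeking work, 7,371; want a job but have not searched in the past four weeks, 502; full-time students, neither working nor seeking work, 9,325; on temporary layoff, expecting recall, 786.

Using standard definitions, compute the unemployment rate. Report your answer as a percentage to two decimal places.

Unemployment rate ≈ 4.08%.

Employed = 93,889.
Unemployed = 3,204 + 786 = 3,990 (jobless and actively searching, or on temporary layoff).
Labor force = 93,889 + 3,990 = 97,879.
Unemployment rate = 3,990 / 97,879 = 4.08%.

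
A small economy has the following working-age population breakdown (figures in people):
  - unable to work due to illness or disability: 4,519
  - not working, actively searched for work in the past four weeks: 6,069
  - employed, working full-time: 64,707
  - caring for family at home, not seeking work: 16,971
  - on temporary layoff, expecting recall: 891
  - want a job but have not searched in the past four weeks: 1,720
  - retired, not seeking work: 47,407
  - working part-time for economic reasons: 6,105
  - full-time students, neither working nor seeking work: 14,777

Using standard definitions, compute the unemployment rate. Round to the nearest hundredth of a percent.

Unemployment rate ≈ 8.95%.

Employed = 64,707 + 6,105 = 70,812 (anyone who worked, including part-time for economic reasons, counts as employed).
Unemployed = 6,069 + 891 = 6,960 (jobless and actively searching, or on temporary layoff).
Labor force = 70,812 + 6,960 = 77,772.
Unemployment rate = 6,960 / 77,772 = 8.95%.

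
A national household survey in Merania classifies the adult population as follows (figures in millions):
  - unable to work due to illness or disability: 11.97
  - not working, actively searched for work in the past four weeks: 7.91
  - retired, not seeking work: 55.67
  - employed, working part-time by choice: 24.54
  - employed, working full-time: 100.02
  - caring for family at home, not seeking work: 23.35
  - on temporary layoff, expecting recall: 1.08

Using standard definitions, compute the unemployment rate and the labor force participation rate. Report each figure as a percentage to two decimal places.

Employed = 24.54 + 100.02 = 124.56 million.
Unemployed = 7.91 + 1.08 = 8.99 million (jobless and actively searching, or on temporary layoff).
Labor force = 124.56 + 8.99 = 133.55 million.
Not in labor force = 11.97 + 55.67 + 23.35 = 90.99 million (those not working and not actively searching are outside the labor force).
Civilian working-age population = 133.55 + 90.99 = 224.54 million.
Unemployment rate = 8.99 / 133.55 = 6.73%.
Labor force participation rate = 133.55 / 224.54 = 59.48%.

Unemployment rate ≈ 6.73%; labor force participation rate ≈ 59.48%.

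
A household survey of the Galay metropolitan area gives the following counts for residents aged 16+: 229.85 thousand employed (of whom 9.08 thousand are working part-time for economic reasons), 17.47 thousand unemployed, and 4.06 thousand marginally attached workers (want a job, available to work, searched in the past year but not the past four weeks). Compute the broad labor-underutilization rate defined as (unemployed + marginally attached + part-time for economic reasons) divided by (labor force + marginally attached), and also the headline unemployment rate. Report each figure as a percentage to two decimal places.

Labor force = 229.85 + 17.47 = 247.32 thousand.
Numerator = 17.47 + 4.06 + 9.08 = 30.61 thousand.
Denominator = 247.32 + 4.06 = 251.38 thousand.
Broad rate = 30.61 / 251.38 = 12.18%.
Headline unemployment rate = 17.47 / 247.32 = 7.06%.

Broad underutilization rate ≈ 12.18%; headline unemployment rate ≈ 7.06%.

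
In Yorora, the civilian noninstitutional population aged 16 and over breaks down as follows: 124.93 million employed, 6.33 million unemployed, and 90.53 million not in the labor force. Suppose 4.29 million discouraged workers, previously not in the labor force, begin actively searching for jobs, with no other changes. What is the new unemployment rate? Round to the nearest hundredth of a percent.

Initially, labor force = 124.93 + 6.33 = 131.26 million, so u = 6.33/131.26 = 4.82%.
After the change, unemployed and labor force both rise by 4.29 → E = 124.93, U = 10.62, labor force = 135.55 million.
New unemployment rate = 10.62 / 135.55 = 7.83%.

New unemployment rate ≈ 7.83%.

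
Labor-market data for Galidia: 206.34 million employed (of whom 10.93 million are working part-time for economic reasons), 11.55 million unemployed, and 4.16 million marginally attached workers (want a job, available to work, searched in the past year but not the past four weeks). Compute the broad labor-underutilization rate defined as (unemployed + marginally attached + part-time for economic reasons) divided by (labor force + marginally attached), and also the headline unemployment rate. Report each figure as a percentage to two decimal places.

Labor force = 206.34 + 11.55 = 217.89 million.
Numerator = 11.55 + 4.16 + 10.93 = 26.64 million.
Denominator = 217.89 + 4.16 = 222.05 million.
Broad rate = 26.64 / 222.05 = 12.00%.
Headline unemployment rate = 11.55 / 217.89 = 5.30%.

Broad underutilization rate ≈ 12.00%; headline unemployment rate ≈ 5.30%.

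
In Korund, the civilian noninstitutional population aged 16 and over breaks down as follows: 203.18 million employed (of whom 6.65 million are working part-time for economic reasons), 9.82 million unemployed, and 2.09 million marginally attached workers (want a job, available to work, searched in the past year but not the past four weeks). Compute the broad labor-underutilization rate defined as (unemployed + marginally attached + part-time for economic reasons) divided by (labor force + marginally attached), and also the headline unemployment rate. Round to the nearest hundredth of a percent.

Broad underutilization rate ≈ 8.63%; headline unemployment rate ≈ 4.61%.

Labor force = 203.18 + 9.82 = 213.00 million.
Numerator = 9.82 + 2.09 + 6.65 = 18.56 million.
Denominator = 213.00 + 2.09 = 215.09 million.
Broad rate = 18.56 / 215.09 = 8.63%.
Headline unemployment rate = 9.82 / 213.00 = 4.61%.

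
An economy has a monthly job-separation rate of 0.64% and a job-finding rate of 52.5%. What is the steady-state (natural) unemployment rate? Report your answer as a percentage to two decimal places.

Steady-state unemployment rate ≈ 1.20%.

At steady state the flows balance: s·E = f·U, so U/(E+U) = s/(s+f).
u* = 0.64 / (0.64 + 52.5) = 0.64 / 53.14 = 1.20%.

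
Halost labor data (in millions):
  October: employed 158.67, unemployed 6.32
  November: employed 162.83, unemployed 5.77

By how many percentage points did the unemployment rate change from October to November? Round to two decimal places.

The unemployment rate changed by −0.41 percentage points.

October: labor force = 158.67 + 6.32 = 164.99; u = 6.32/164.99 = 3.83%.
November: labor force = 162.83 + 5.77 = 168.60; u = 5.77/168.60 = 3.42%.
Change = 3.42% − 3.83% = −0.41 pp.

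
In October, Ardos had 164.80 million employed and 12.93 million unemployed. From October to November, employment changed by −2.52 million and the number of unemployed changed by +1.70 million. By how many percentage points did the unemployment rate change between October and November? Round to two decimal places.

October: labor force = 164.80 + 12.93 = 177.73; u = 12.93/177.73 = 7.28%.
November: labor force = 162.28 + 14.63 = 176.91; u = 14.63/176.91 = 8.27%.
Change = 8.27% − 7.28% = +0.99 pp.

The unemployment rate changed by +0.99 percentage points.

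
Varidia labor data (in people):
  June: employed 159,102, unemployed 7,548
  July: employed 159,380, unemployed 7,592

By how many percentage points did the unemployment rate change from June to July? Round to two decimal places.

The unemployment rate changed by +0.02 percentage points.

June: labor force = 159,102 + 7,548 = 166,650; u = 7,548/166,650 = 4.53%.
July: labor force = 159,380 + 7,592 = 166,972; u = 7,592/166,972 = 4.55%.
Change = 4.55% − 4.53% = +0.02 pp.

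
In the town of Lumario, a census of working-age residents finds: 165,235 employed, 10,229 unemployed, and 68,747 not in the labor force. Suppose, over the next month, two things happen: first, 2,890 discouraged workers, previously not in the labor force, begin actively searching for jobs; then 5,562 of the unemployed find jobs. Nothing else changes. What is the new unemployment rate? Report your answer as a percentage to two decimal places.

New unemployment rate ≈ 4.24%.

Initially, labor force = 165,235 + 10,229 = 175,464, so u = 10,229/175,464 = 5.83%.
After the first change, unemployed and labor force both rise by 2,890 → E = 165,235, U = 13,119, labor force = 178,354.
After the second change, unemployed falls and employed rises by 5,562; labor force unchanged → E = 170,797, U = 7,557, labor force = 178,354.
New unemployment rate = 7,557 / 178,354 = 4.24%.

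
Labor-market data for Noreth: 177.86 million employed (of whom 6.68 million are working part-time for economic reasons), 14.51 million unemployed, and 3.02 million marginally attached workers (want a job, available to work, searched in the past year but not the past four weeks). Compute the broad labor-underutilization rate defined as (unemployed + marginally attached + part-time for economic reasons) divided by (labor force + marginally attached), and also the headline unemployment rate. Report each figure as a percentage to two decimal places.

Labor force = 177.86 + 14.51 = 192.37 million.
Numerator = 14.51 + 3.02 + 6.68 = 24.21 million.
Denominator = 192.37 + 3.02 = 195.39 million.
Broad rate = 24.21 / 195.39 = 12.39%.
Headline unemployment rate = 14.51 / 192.37 = 7.54%.

Broad underutilization rate ≈ 12.39%; headline unemployment rate ≈ 7.54%.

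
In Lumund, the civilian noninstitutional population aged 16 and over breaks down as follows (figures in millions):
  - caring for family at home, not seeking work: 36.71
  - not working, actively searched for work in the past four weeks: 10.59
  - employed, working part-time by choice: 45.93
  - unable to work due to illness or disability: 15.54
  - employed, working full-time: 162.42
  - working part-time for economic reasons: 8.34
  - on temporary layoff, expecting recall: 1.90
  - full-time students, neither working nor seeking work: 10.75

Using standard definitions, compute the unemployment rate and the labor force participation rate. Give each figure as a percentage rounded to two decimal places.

Employed = 45.93 + 162.42 + 8.34 = 216.69 million (anyone who worked, including part-time for economic reasons, counts as employed).
Unemployed = 10.59 + 1.90 = 12.49 million (jobless and actively searching, or on temporary layoff).
Labor force = 216.69 + 12.49 = 229.18 million.
Not in labor force = 36.71 + 15.54 + 10.75 = 63.00 million (those not working and not actively searching are outside the labor force).
Civilian working-age population = 229.18 + 63.00 = 292.18 million.
Unemployment rate = 12.49 / 229.18 = 5.45%.
Labor force participation rate = 229.18 / 292.18 = 78.44%.

Unemployment rate ≈ 5.45%; labor force participation rate ≈ 78.44%.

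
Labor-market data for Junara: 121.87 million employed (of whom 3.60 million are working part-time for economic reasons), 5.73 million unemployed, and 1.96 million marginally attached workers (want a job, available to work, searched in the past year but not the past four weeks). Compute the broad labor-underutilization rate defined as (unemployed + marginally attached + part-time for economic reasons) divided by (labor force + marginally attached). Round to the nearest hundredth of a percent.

Broad underutilization rate ≈ 8.71%.

Labor force = 121.87 + 5.73 = 127.60 million.
Numerator = 5.73 + 1.96 + 3.60 = 11.29 million.
Denominator = 127.60 + 1.96 = 129.56 million.
Broad rate = 11.29 / 129.56 = 8.71%.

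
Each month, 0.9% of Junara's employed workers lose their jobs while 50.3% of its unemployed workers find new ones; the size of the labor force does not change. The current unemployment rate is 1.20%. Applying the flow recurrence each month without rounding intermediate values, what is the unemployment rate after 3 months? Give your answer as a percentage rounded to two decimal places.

Unemployment rate after three months ≈ 1.69%.

With a fixed labor force, u_{t+1} = u_t + s·(1−u_t) − f·u_t = u_t·(1−s−f) + s.
Here 1−s−f = 0.488 and s = 0.009.
u_1 = 0.012000 × 0.488 + 0.009 = 0.014856.
u_2 = 0.014856 × 0.488 + 0.009 = 0.016250.
u_3 = 0.016250 × 0.488 + 0.009 = 0.016930.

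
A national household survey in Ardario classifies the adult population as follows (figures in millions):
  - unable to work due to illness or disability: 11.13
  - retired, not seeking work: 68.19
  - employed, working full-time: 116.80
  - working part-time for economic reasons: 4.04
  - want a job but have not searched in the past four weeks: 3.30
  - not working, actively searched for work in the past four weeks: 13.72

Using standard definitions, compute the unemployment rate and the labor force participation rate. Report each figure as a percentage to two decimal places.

Unemployment rate ≈ 10.20%; labor force participation rate ≈ 61.96%.

Employed = 116.80 + 4.04 = 120.84 million (anyone who worked, including part-time for economic reasons, counts as employed).
Unemployed = 13.72 million.
Labor force = 120.84 + 13.72 = 134.56 million.
Not in labor force = 11.13 + 68.19 + 3.30 = 82.62 million (those not working and not actively searching are outside the labor force — including those who want a job but have given up searching).
Civilian working-age population = 134.56 + 82.62 = 217.18 million.
Unemployment rate = 13.72 / 134.56 = 10.20%.
Labor force participation rate = 134.56 / 217.18 = 61.96%.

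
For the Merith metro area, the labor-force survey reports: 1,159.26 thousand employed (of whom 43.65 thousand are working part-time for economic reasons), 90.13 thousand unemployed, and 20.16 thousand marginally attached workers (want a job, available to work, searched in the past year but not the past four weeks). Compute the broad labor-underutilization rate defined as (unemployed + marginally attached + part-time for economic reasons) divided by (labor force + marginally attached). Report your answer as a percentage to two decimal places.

Labor force = 1,159.26 + 90.13 = 1,249.39 thousand.
Numerator = 90.13 + 20.16 + 43.65 = 153.94 thousand.
Denominator = 1,249.39 + 20.16 = 1,269.55 thousand.
Broad rate = 153.94 / 1,269.55 = 12.13%.

Broad underutilization rate ≈ 12.13%.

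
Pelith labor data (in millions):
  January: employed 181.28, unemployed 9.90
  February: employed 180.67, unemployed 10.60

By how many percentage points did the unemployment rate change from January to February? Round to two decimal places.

January: labor force = 181.28 + 9.90 = 191.18; u = 9.90/191.18 = 5.18%.
February: labor force = 180.67 + 10.60 = 191.27; u = 10.60/191.27 = 5.54%.
Change = 5.54% − 5.18% = +0.36 pp.

The unemployment rate changed by +0.36 percentage points.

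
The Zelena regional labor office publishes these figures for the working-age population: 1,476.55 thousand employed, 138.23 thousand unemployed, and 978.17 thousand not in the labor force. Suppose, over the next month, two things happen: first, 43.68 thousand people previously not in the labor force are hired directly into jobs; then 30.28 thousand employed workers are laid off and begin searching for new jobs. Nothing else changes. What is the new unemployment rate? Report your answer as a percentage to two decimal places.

Initially, labor force = 1,476.55 + 138.23 = 1,614.78 thousand, so u = 138.23/1,614.78 = 8.56%.
After the first change, employed and labor force both rise by 43.68; unemployed unchanged → E = 1,520.23, U = 138.23, labor force = 1,658.46 thousand.
After the second change, employed falls and unemployed rises by 30.28; labor force unchanged → E = 1,489.95, U = 168.51, labor force = 1,658.46 thousand.
New unemployment rate = 168.51 / 1,658.46 = 10.16%.

New unemployment rate ≈ 10.16%.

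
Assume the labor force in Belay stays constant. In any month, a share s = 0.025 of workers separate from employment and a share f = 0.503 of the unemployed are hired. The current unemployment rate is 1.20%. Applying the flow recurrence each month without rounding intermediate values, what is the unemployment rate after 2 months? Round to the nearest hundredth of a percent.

Unemployment rate after two months ≈ 3.95%.

With a fixed labor force, u_{t+1} = u_t + s·(1−u_t) − f·u_t = u_t·(1−s−f) + s.
Here 1−s−f = 0.472 and s = 0.025.
u_1 = 0.012000 × 0.472 + 0.025 = 0.030664.
u_2 = 0.030664 × 0.472 + 0.025 = 0.039473.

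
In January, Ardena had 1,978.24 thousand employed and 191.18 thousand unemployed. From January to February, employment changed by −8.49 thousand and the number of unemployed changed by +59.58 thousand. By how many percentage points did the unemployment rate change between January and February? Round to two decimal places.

The unemployment rate changed by +2.48 percentage points.

January: labor force = 1,978.24 + 191.18 = 2,169.42; u = 191.18/2,169.42 = 8.81%.
February: labor force = 1,969.75 + 250.76 = 2,220.51; u = 250.76/2,220.51 = 11.29%.
Change = 11.29% − 8.81% = +2.48 pp.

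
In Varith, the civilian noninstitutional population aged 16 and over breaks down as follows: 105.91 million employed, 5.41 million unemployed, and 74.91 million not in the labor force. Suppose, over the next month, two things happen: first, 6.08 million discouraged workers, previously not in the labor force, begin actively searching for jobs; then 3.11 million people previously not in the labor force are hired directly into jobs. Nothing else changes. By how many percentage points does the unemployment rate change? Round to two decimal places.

Initially, labor force = 105.91 + 5.41 = 111.32 million, so u = 5.41/111.32 = 4.86%.
After the first change, unemployed and labor force both rise by 6.08 → E = 105.91, U = 11.49, labor force = 117.40 million.
After the second change, employed and labor force both rise by 3.11; unemployed unchanged → E = 109.02, U = 11.49, labor force = 120.51 million.
New unemployment rate = 11.49 / 120.51 = 9.53%.
Change = 9.53% − 4.86% = +4.67 percentage points.

The unemployment rate changes by +4.67 percentage points.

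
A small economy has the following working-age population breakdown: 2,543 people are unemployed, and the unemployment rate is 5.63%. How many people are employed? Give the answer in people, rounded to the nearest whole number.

Labor force = U / u = 2,543 / 0.0563 ≈ 45,169.
Employed = labor force − unemployed = 45,169 − 2,543 = 42,626.

About 42,626 are employed.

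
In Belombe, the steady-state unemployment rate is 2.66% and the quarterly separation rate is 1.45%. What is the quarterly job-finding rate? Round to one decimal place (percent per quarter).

Job-finding rate ≈ 53.1% per quarter.

From u* = s/(s+f): f = s·(1−u)/u.
f = 1.45 × (1 − 0.0266) / 0.0266 = 1.4114 / 0.0266 ≈ 53.1% per quarter.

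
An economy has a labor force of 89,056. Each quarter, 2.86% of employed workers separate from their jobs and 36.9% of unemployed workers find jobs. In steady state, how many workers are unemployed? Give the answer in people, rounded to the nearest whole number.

Steady-state unemployment rate u* = s/(s+f) = 2.86/(2.86+36.9) = 0.071932.
Unemployed = u* × labor force = 0.071932 × 89,056 ≈ 6,406.

About 6,406 are unemployed in steady state.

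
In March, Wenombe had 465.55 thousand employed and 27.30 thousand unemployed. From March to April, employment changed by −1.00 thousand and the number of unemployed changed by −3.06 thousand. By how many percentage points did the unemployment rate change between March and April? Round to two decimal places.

March: labor force = 465.55 + 27.30 = 492.85; u = 27.30/492.85 = 5.54%.
April: labor force = 464.55 + 24.24 = 488.79; u = 24.24/488.79 = 4.96%.
Change = 4.96% − 5.54% = −0.58 pp.

The unemployment rate changed by −0.58 percentage points.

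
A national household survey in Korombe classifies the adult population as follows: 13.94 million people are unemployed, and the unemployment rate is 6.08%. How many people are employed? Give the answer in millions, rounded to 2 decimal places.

About 215.34 million are employed.

Labor force = U / u = 13.94 / 0.0608 ≈ 229.28 million.
Employed = labor force − unemployed = 229.28 − 13.94 = 215.34 million.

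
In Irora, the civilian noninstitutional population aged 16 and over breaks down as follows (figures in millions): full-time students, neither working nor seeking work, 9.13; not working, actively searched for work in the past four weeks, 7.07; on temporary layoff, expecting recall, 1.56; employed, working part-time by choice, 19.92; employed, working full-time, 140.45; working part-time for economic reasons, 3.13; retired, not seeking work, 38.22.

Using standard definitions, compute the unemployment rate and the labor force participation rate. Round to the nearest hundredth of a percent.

Unemployment rate ≈ 5.01%; labor force participation rate ≈ 78.43%.

Employed = 19.92 + 140.45 + 3.13 = 163.50 million (anyone who worked, including part-time for economic reasons, counts as employed).
Unemployed = 7.07 + 1.56 = 8.63 million (jobless and actively searching, or on temporary layoff).
Labor force = 163.50 + 8.63 = 172.13 million.
Not in labor force = 9.13 + 38.22 = 47.35 million (those not working and not actively searching are outside the labor force).
Civilian working-age population = 172.13 + 47.35 = 219.48 million.
Unemployment rate = 8.63 / 172.13 = 5.01%.
Labor force participation rate = 172.13 / 219.48 = 78.43%.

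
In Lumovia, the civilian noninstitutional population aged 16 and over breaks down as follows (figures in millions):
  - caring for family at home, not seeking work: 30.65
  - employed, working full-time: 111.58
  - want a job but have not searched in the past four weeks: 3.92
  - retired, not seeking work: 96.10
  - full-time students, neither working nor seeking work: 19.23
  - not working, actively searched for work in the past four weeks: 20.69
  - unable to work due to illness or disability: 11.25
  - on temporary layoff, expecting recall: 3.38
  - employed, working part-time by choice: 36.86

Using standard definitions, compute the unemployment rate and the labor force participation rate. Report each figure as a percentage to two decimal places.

Employed = 111.58 + 36.86 = 148.44 million.
Unemployed = 20.69 + 3.38 = 24.07 million (jobless and actively searching, or on temporary layoff).
Labor force = 148.44 + 24.07 = 172.51 million.
Not in labor force = 30.65 + 3.92 + 96.10 + 19.23 + 11.25 = 161.15 million (those not working and not actively searching are outside the labor force — including those who want a job but have given up searching).
Civilian working-age population = 172.51 + 161.15 = 333.66 million.
Unemployment rate = 24.07 / 172.51 = 13.95%.
Labor force participation rate = 172.51 / 333.66 = 51.70%.

Unemployment rate ≈ 13.95%; labor force participation rate ≈ 51.70%.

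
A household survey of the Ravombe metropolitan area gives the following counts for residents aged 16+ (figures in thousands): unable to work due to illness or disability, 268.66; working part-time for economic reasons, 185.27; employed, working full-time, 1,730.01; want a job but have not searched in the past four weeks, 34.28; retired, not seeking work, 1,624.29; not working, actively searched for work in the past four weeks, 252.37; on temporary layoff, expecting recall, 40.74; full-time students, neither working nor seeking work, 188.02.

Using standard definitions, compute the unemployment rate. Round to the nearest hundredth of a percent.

Employed = 185.27 + 1,730.01 = 1,915.28 thousand (anyone who worked, including part-time for economic reasons, counts as employed).
Unemployed = 252.37 + 40.74 = 293.11 thousand (jobless and actively searching, or on temporary layoff).
Labor force = 1,915.28 + 293.11 = 2,208.39 thousand.
Unemployment rate = 293.11 / 2,208.39 = 13.27%.

Unemployment rate ≈ 13.27%.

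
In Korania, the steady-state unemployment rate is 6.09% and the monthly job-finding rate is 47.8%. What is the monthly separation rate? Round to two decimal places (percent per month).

Separation rate ≈ 3.10% per month.

From u* = s/(s+f): s = u·f/(1−u).
s = 0.0609 × 47.8 / (1 − 0.0609) = 2.9110 / 0.9391 ≈ 3.10% per month.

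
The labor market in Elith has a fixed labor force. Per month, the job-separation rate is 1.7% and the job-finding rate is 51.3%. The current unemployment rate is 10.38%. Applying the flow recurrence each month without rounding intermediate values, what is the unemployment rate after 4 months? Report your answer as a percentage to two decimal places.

With a fixed labor force, u_{t+1} = u_t + s·(1−u_t) − f·u_t = u_t·(1−s−f) + s.
Here 1−s−f = 0.470 and s = 0.017.
u_1 = 0.103800 × 0.470 + 0.017 = 0.065786.
u_2 = 0.065786 × 0.470 + 0.017 = 0.047919.
u_3 = 0.047919 × 0.470 + 0.017 = 0.039522.
u_4 = 0.039522 × 0.470 + 0.017 = 0.035575.

Unemployment rate after four months ≈ 3.56%.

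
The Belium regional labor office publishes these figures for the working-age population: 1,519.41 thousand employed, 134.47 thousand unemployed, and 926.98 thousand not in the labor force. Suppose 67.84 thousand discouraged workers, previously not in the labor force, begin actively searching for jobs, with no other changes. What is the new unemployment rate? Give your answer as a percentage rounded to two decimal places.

New unemployment rate ≈ 11.75%.

Initially, labor force = 1,519.41 + 134.47 = 1,653.88 thousand, so u = 134.47/1,653.88 = 8.13%.
After the change, unemployed and labor force both rise by 67.84 → E = 1,519.41, U = 202.31, labor force = 1,721.72 thousand.
New unemployment rate = 202.31 / 1,721.72 = 11.75%.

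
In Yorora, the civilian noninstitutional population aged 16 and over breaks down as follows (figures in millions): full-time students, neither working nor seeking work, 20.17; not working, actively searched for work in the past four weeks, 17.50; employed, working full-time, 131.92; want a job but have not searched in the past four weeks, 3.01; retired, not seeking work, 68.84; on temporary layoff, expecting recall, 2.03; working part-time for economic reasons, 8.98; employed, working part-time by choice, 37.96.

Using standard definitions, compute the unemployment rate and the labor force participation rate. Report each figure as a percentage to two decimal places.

Unemployment rate ≈ 9.84%; labor force participation rate ≈ 68.31%.

Employed = 131.92 + 8.98 + 37.96 = 178.86 million (anyone who worked, including part-time for economic reasons, counts as employed).
Unemployed = 17.50 + 2.03 = 19.53 million (jobless and actively searching, or on temporary layoff).
Labor force = 178.86 + 19.53 = 198.39 million.
Not in labor force = 20.17 + 3.01 + 68.84 = 92.02 million (those not working and not actively searching are outside the labor force — including those who want a job but have given up searching).
Civilian working-age population = 198.39 + 92.02 = 290.41 million.
Unemployment rate = 19.53 / 198.39 = 9.84%.
Labor force participation rate = 198.39 / 290.41 = 68.31%.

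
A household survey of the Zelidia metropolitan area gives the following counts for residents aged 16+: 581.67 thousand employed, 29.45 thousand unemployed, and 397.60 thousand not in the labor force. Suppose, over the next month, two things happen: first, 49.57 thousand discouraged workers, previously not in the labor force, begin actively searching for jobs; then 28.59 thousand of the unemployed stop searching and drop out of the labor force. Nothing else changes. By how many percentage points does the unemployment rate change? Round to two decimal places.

Initially, labor force = 581.67 + 29.45 = 611.12 thousand, so u = 29.45/611.12 = 4.82%.
After the first change, unemployed and labor force both rise by 49.57 → E = 581.67, U = 79.02, labor force = 660.69 thousand.
After the second change, unemployed and labor force both fall by 28.59 → E = 581.67, U = 50.43, labor force = 632.10 thousand.
New unemployment rate = 50.43 / 632.10 = 7.98%.
Change = 7.98% − 4.82% = +3.16 percentage points.

The unemployment rate changes by +3.16 percentage points.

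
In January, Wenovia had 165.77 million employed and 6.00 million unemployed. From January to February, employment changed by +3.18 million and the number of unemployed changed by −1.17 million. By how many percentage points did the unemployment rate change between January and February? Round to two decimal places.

January: labor force = 165.77 + 6.00 = 171.77; u = 6.00/171.77 = 3.49%.
February: labor force = 168.95 + 4.83 = 173.78; u = 4.83/173.78 = 2.78%.
Change = 2.78% − 3.49% = −0.71 pp.

The unemployment rate changed by −0.71 percentage points.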